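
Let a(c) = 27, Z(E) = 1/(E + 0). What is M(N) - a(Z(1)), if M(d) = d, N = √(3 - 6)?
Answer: -27 + I*√3 ≈ -27.0 + 1.732*I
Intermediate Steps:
Z(E) = 1/E
N = I*√3 (N = √(-3) = I*√3 ≈ 1.732*I)
M(N) - a(Z(1)) = I*√3 - 1*27 = I*√3 - 27 = -27 + I*√3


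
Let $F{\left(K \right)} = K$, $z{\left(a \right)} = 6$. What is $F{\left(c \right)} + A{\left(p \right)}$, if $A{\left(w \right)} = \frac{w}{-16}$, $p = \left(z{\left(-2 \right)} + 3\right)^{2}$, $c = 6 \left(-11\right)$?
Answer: $- \frac{1137}{16} \approx -71.063$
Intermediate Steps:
$c = -66$
$p = 81$ ($p = \left(6 + 3\right)^{2} = 9^{2} = 81$)
$A{\left(w \right)} = - \frac{w}{16}$ ($A{\left(w \right)} = w \left(- \frac{1}{16}\right) = - \frac{w}{16}$)
$F{\left(c \right)} + A{\left(p \right)} = -66 - \frac{81}{16} = - \frac{1137}{16}$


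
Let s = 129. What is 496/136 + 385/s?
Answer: 14543/2193 ≈ 6.6316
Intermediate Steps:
496/136 + 385/s = 496/136 + 385/129 = 496*(1/136) + 385*(1/129) = 62/17 + 385/129 = 14543/2193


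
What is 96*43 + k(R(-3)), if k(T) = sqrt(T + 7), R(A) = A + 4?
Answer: 4128 + 2*sqrt(2) ≈ 4130.8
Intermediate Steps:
R(A) = 4 + A
k(T) = sqrt(7 + T)
96*43 + k(R(-3)) = 96*43 + sqrt(7 + (4 - 3)) = 4128 + sqrt(7 + 1) = 4128 + sqrt(8) = 4128 + 2*sqrt(2)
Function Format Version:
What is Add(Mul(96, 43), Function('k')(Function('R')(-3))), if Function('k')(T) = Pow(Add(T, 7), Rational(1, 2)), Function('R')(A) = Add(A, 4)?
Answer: Add(4128, Mul(2, Pow(2, Rational(1, 2)))) ≈ 4130.8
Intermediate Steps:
Function('R')(A) = Add(4, A)
Function('k')(T) = Pow(Add(7, T), Rational(1, 2))
Add(Mul(96, 43), Function('k')(Function('R')(-3))) = Add(Mul(96, 43), Pow(Add(7, Add(4, -3)), Rational(1, 2))) = Add(4128, Pow(Add(7, 1), Rational(1, 2))) = Add(4128, Pow(8, Rational(1, 2))) = Add(4128, Mul(2, Pow(2, Rational(1, 2))))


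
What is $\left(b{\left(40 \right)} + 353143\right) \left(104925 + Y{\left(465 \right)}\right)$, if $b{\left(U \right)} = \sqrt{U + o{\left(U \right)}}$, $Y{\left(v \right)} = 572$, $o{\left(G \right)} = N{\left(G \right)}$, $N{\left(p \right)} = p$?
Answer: $37255527071 + 421988 \sqrt{5} \approx 3.7256 \cdot 10^{10}$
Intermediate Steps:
$o{\left(G \right)} = G$
$b{\left(U \right)} = \sqrt{2} \sqrt{U}$ ($b{\left(U \right)} = \sqrt{U + U} = \sqrt{2 U} = \sqrt{2} \sqrt{U}$)
$\left(b{\left(40 \right)} + 353143\right) \left(104925 + Y{\left(465 \right)}\right) = \left(\sqrt{2} \sqrt{40} + 353143\right) \left(104925 + 572\right) = \left(\sqrt{2} \cdot 2 \sqrt{10} + 353143\right) 105497 = \left(4 \sqrt{5} + 353143\right) 105497 = \left(353143 + 4 \sqrt{5}\right) 105497 = 37255527071 + 421988 \sqrt{5}$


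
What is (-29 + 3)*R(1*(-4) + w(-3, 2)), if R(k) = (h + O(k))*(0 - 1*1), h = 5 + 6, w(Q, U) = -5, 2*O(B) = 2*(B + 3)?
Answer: 130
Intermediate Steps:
O(B) = 3 + B (O(B) = (2*(B + 3))/2 = (2*(3 + B))/2 = (6 + 2*B)/2 = 3 + B)
h = 11
R(k) = -14 - k (R(k) = (11 + (3 + k))*(0 - 1*1) = (14 + k)*(0 - 1) = (14 + k)*(-1) = -14 - k)
(-29 + 3)*R(1*(-4) + w(-3, 2)) = (-29 + 3)*(-14 - (1*(-4) - 5)) = -26*(-14 - (-4 - 5)) = -26*(-14 - 1*(-9)) = -26*(-14 + 9) = -26*(-5) = 130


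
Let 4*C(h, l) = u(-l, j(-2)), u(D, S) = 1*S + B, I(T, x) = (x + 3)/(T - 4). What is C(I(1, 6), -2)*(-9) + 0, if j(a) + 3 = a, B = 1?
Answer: 9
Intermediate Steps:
j(a) = -3 + a
I(T, x) = (3 + x)/(-4 + T)
u(D, S) = 1 + S (u(D, S) = 1*S + 1 = S + 1 = 1 + S)
C(h, l) = -1 (C(h, l) = (1 + (-3 - 2))/4 = (1 - 5)/4 = (¼)*(-4) = -1)
C(I(1, 6), -2)*(-9) + 0 = -1*(-9) + 0 = 9 + 0 = 9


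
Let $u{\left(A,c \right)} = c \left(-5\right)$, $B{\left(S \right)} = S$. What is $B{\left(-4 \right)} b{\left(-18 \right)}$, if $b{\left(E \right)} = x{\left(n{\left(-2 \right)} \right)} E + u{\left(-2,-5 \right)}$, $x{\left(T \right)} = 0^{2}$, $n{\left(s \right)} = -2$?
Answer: $-100$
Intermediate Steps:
$u{\left(A,c \right)} = - 5 c$
$x{\left(T \right)} = 0$
$b{\left(E \right)} = 25$ ($b{\left(E \right)} = 0 E - -25 = 0 + 25 = 25$)
$B{\left(-4 \right)} b{\left(-18 \right)} = \left(-4\right) 25 = -100$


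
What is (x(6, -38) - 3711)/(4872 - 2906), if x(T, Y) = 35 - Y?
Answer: -1819/983 ≈ -1.8505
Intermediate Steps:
(x(6, -38) - 3711)/(4872 - 2906) = ((35 - 1*(-38)) - 3711)/(4872 - 2906) = ((35 + 38) - 3711)/1966 = (73 - 3711)*(1/1966) = -3638*1/1966 = -1819/983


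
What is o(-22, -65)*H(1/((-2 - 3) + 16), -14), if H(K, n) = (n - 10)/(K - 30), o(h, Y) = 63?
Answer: 2376/47 ≈ 50.553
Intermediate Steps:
H(K, n) = (-10 + n)/(-30 + K)
o(-22, -65)*H(1/((-2 - 3) + 16), -14) = 63*((-10 - 14)/(-30 + 1/((-2 - 3) + 16))) = 63*(-24/(-30 + 1/(-5 + 16))) = 63*(-24/(-30 + 1/11)) = 63*(-24/(-329/11)) = 63*(-11/329*(-24)) = 63*(264/329) = 2376/47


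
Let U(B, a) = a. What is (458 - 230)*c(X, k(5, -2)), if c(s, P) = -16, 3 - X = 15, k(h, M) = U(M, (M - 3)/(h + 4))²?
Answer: -3648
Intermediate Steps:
k(h, M) = (-3 + M)²/(4 + h)² (k(h, M) = ((M - 3)/(h + 4))² = ((-3 + M)/(4 + h))² = (-3 + M)²/(4 + h)²)
X = -12 (X = 3 - 1*15 = 3 - 15 = -12)
(458 - 230)*c(X, k(5, -2)) = (458 - 230)*(-16) = 228*(-16) = -3648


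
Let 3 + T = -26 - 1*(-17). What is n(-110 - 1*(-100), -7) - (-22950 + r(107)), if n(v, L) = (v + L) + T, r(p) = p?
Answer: 22814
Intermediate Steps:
T = -12 (T = -3 + (-26 - 1*(-17)) = -3 + (-26 + 17) = -3 - 9 = -12)
n(v, L) = -12 + L + v (n(v, L) = (v + L) - 12 = (L + v) - 12 = -12 + L + v)
n(-110 - 1*(-100), -7) - (-22950 + r(107)) = (-12 - 7 + (-110 - 1*(-100))) - (-22950 + 107) = (-12 - 7 + (-110 + 100)) - 1*(-22843) = (-12 - 7 - 10) + 22843 = -29 + 22843 = 22814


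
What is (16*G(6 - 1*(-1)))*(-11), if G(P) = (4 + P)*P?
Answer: -13552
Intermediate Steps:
G(P) = P*(4 + P)
(16*G(6 - 1*(-1)))*(-11) = (16*((6 - 1*(-1))*(4 + (6 - 1*(-1)))))*(-11) = (16*((6 + 1)*(4 + (6 + 1))))*(-11) = (16*(7*(4 + 7)))*(-11) = (16*(7*11))*(-11) = (16*77)*(-11) = 1232*(-11) = -13552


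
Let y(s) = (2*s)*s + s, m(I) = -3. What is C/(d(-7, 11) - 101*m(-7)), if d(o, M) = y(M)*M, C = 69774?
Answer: 34887/1543 ≈ 22.610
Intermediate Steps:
y(s) = s + 2*s² (y(s) = 2*s² + s = s + 2*s²)
d(o, M) = M²*(1 + 2*M) (d(o, M) = (M*(1 + 2*M))*M = M²*(1 + 2*M))
C/(d(-7, 11) - 101*m(-7)) = 69774/(11²*(1 + 2*11) - 101*(-3)) = 69774/(121*(1 + 22) + 303) = 69774/(121*23 + 303) = 69774/(2783 + 303) = 69774/3086 = 69774*(1/3086) = 34887/1543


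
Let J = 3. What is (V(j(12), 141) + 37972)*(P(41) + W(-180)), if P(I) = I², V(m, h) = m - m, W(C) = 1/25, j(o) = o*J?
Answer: 1595811272/25 ≈ 6.3832e+7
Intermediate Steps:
j(o) = 3*o (j(o) = o*3 = 3*o)
W(C) = 1/25
V(m, h) = 0
(V(j(12), 141) + 37972)*(P(41) + W(-180)) = (0 + 37972)*(41² + 1/25) = 37972*(1681 + 1/25) = 37972*(42026/25) = 1595811272/25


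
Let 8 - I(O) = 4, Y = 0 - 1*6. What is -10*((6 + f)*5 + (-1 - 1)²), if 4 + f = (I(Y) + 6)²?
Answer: -5140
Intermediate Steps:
Y = -6 (Y = 0 - 6 = -6)
I(O) = 4 (I(O) = 8 - 1*4 = 8 - 4 = 4)
f = 96 (f = -4 + (4 + 6)² = -4 + 10² = -4 + 100 = 96)
-10*((6 + f)*5 + (-1 - 1)²) = -10*((6 + 96)*5 + (-1 - 1)²) = -10*(102*5 + (-2)²) = -10*(510 + 4) = -10*514 = -5140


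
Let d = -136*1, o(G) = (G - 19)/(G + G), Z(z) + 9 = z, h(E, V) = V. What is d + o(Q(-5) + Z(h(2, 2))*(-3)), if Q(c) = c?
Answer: -4355/32 ≈ -136.09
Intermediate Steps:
Z(z) = -9 + z
o(G) = (-19 + G)/(2*G) (o(G) = (-19 + G)/((2*G)) = (-19 + G)*(1/(2*G)) = (-19 + G)/(2*G))
d = -136
d + o(Q(-5) + Z(h(2, 2))*(-3)) = -136 + (-19 + (-5 + (-9 + 2)*(-3)))/(2*(-5 + (-9 + 2)*(-3))) = -136 + (-19 + (-5 - 7*(-3)))/(2*(-5 - 7*(-3))) = -136 + (-19 + (-5 + 21))/(2*(-5 + 21)) = -136 + (½)*(-19 + 16)/16 = -136 + (½)*(1/16)*(-3) = -136 - 3/32 = -4355/32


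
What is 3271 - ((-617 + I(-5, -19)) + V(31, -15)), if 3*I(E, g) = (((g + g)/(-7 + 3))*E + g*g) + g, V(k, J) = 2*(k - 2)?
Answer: 22391/6 ≈ 3731.8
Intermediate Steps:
V(k, J) = -4 + 2*k (V(k, J) = 2*(-2 + k) = -4 + 2*k)
I(E, g) = g/3 + g²/3 - E*g/6 (I(E, g) = ((((g + g)/(-7 + 3))*E + g*g) + g)/3 = ((((2*g)/(-4))*E + g²) + g)/3 = ((((2*g)*(-¼))*E + g²) + g)/3 = (((-g/2)*E + g²) + g)/3 = ((-E*g/2 + g²) + g)/3 = ((g² - E*g/2) + g)/3 = (g + g² - E*g/2)/3 = g/3 + g²/3 - E*g/6)
3271 - ((-617 + I(-5, -19)) + V(31, -15)) = 3271 - ((-617 + (⅙)*(-19)*(2 - 1*(-5) + 2*(-19))) + (-4 + 2*31)) = 3271 - ((-617 + (⅙)*(-19)*(2 + 5 - 38)) + (-4 + 62)) = 3271 - ((-617 + (⅙)*(-19)*(-31)) + 58) = 3271 - ((-617 + 589/6) + 58) = 3271 - (-3113/6 + 58) = 3271 - 1*(-2765/6) = 3271 + 2765/6 = 22391/6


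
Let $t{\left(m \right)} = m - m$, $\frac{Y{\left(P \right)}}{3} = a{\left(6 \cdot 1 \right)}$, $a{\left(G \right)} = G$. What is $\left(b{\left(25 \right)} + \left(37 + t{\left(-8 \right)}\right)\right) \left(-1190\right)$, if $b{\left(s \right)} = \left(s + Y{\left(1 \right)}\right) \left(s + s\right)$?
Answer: $-2602530$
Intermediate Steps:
$Y{\left(P \right)} = 18$ ($Y{\left(P \right)} = 3 \cdot 6 \cdot 1 = 3 \cdot 6 = 18$)
$b{\left(s \right)} = 2 s \left(18 + s\right)$ ($b{\left(s \right)} = \left(s + 18\right) \left(s + s\right) = \left(18 + s\right) 2 s = 2 s \left(18 + s\right)$)
$t{\left(m \right)} = 0$
$\left(b{\left(25 \right)} + \left(37 + t{\left(-8 \right)}\right)\right) \left(-1190\right) = \left(2 \cdot 25 \left(18 + 25\right) + \left(37 + 0\right)\right) \left(-1190\right) = \left(2 \cdot 25 \cdot 43 + 37\right) \left(-1190\right) = \left(2150 + 37\right) \left(-1190\right) = 2187 \left(-1190\right) = -2602530$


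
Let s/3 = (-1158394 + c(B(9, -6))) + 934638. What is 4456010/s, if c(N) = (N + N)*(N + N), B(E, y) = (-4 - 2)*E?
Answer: -2228005/318138 ≈ -7.0033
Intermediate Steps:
B(E, y) = -6*E
c(N) = 4*N² (c(N) = (2*N)*(2*N) = 4*N²)
s = -636276 (s = 3*((-1158394 + 4*(-6*9)²) + 934638) = 3*((-1158394 + 4*(-54)²) + 934638) = 3*((-1158394 + 4*2916) + 934638) = 3*((-1158394 + 11664) + 934638) = 3*(-1146730 + 934638) = 3*(-212092) = -636276)
4456010/s = 4456010/(-636276) = 4456010*(-1/636276) = -2228005/318138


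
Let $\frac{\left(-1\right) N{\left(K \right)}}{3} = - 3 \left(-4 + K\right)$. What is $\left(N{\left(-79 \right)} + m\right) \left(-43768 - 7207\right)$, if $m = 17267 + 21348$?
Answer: $-1930321300$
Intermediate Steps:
$m = 38615$
$N{\left(K \right)} = -36 + 9 K$ ($N{\left(K \right)} = - 3 \left(- 3 \left(-4 + K\right)\right) = - 3 \left(12 - 3 K\right) = -36 + 9 K$)
$\left(N{\left(-79 \right)} + m\right) \left(-43768 - 7207\right) = \left(\left(-36 + 9 \left(-79\right)\right) + 38615\right) \left(-43768 - 7207\right) = \left(\left(-36 - 711\right) + 38615\right) \left(-50975\right) = \left(-747 + 38615\right) \left(-50975\right) = 37868 \left(-50975\right) = -1930321300$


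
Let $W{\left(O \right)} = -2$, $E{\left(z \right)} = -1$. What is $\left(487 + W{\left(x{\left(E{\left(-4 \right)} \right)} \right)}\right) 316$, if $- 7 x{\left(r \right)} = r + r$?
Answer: $153260$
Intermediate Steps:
$x{\left(r \right)} = - \frac{2 r}{7}$ ($x{\left(r \right)} = - \frac{r + r}{7} = - \frac{2 r}{7}$)
$\left(487 + W{\left(x{\left(E{\left(-4 \right)} \right)} \right)}\right) 316 = \left(487 - 2\right) 316 = 485 \cdot 316 = 153260$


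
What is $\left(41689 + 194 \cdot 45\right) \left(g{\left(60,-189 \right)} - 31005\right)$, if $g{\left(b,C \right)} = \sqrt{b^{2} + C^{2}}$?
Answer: $-1563241095 + 151257 \sqrt{4369} \approx -1.5532 \cdot 10^{9}$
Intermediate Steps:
$g{\left(b,C \right)} = \sqrt{C^{2} + b^{2}}$
$\left(41689 + 194 \cdot 45\right) \left(g{\left(60,-189 \right)} - 31005\right) = \left(41689 + 194 \cdot 45\right) \left(\sqrt{\left(-189\right)^{2} + 60^{2}} - 31005\right) = \left(41689 + 8730\right) \left(\sqrt{35721 + 3600} - 31005\right) = 50419 \left(\sqrt{39321} - 31005\right) = 50419 \left(3 \sqrt{4369} - 31005\right) = 50419 \left(-31005 + 3 \sqrt{4369}\right) = -1563241095 + 151257 \sqrt{4369}$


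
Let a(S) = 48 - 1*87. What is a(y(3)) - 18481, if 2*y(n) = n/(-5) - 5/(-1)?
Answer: -18520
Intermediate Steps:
y(n) = 5/2 - n/10 (y(n) = (n/(-5) - 5/(-1))/2 = (n*(-⅕) - 5*(-1))/2 = (-n/5 + 5)/2 = (5 - n/5)/2 = 5/2 - n/10)
a(S) = -39 (a(S) = 48 - 87 = -39)
a(y(3)) - 18481 = -39 - 18481 = -18520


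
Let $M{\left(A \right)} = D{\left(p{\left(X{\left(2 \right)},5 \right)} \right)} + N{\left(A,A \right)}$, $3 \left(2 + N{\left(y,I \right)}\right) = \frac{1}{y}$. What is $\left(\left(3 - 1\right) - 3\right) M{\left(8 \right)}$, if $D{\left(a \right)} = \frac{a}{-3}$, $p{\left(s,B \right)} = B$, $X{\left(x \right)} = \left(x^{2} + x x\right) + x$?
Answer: $\frac{29}{8} \approx 3.625$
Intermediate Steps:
$N{\left(y,I \right)} = -2 + \frac{1}{3 y}$
$X{\left(x \right)} = x + 2 x^{2}$ ($X{\left(x \right)} = \left(x^{2} + x^{2}\right) + x = 2 x^{2} + x = x + 2 x^{2}$)
$D{\left(a \right)} = - \frac{a}{3}$ ($D{\left(a \right)} = a \left(- \frac{1}{3}\right) = - \frac{a}{3}$)
$M{\left(A \right)} = - \frac{11}{3} + \frac{1}{3 A}$ ($M{\left(A \right)} = \left(- \frac{1}{3}\right) 5 - \left(2 - \frac{1}{3 A}\right) = - \frac{5}{3} - \left(2 - \frac{1}{3 A}\right) = - \frac{11}{3} + \frac{1}{3 A}$)
$\left(\left(3 - 1\right) - 3\right) M{\left(8 \right)} = \left(\left(3 - 1\right) - 3\right) \frac{1 - 88}{3 \cdot 8} = \left(2 - 3\right) \frac{1}{3} \cdot \frac{1}{8} \left(1 - 88\right) = - \frac{-87}{3 \cdot 8} = \left(-1\right) \left(- \frac{29}{8}\right) = \frac{29}{8}$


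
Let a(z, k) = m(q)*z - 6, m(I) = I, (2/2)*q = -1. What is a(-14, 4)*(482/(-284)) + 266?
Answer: 17922/71 ≈ 252.42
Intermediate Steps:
q = -1
a(z, k) = -6 - z (a(z, k) = -z - 6 = -6 - z)
a(-14, 4)*(482/(-284)) + 266 = (-6 - 1*(-14))*(482/(-284)) + 266 = (-6 + 14)*(482*(-1/284)) + 266 = 8*(-241/142) + 266 = -964/71 + 266 = 17922/71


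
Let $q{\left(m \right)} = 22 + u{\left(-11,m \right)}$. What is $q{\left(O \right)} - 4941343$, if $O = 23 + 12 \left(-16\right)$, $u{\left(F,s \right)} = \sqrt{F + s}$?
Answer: $-4941321 + 6 i \sqrt{5} \approx -4.9413 \cdot 10^{6} + 13.416 i$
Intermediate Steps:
$O = -169$ ($O = 23 - 192 = -169$)
$q{\left(m \right)} = 22 + \sqrt{-11 + m}$
$q{\left(O \right)} - 4941343 = \left(22 + \sqrt{-11 - 169}\right) - 4941343 = \left(22 + \sqrt{-180}\right) - 4941343 = \left(22 + 6 i \sqrt{5}\right) - 4941343 = -4941321 + 6 i \sqrt{5}$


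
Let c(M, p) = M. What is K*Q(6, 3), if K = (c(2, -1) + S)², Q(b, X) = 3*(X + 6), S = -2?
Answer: 0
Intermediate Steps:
Q(b, X) = 18 + 3*X (Q(b, X) = 3*(6 + X) = 18 + 3*X)
K = 0 (K = (2 - 2)² = 0² = 0)
K*Q(6, 3) = 0*(18 + 3*3) = 0*(18 + 9) = 0*27 = 0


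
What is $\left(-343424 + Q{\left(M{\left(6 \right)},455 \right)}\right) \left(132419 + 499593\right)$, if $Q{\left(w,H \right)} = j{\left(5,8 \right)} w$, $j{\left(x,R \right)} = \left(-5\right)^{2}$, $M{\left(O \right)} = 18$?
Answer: $-216763683688$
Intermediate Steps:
$j{\left(x,R \right)} = 25$
$Q{\left(w,H \right)} = 25 w$
$\left(-343424 + Q{\left(M{\left(6 \right)},455 \right)}\right) \left(132419 + 499593\right) = \left(-343424 + 25 \cdot 18\right) \left(132419 + 499593\right) = \left(-343424 + 450\right) 632012 = \left(-342974\right) 632012 = -216763683688$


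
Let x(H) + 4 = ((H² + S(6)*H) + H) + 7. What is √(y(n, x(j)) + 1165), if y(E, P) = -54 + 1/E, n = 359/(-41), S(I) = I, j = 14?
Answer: 6*√3977002/359 ≈ 33.330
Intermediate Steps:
n = -359/41 (n = 359*(-1/41) = -359/41 ≈ -8.7561)
x(H) = 3 + H² + 7*H (x(H) = -4 + (((H² + 6*H) + H) + 7) = -4 + ((H² + 7*H) + 7) = -4 + (7 + H² + 7*H) = 3 + H² + 7*H)
√(y(n, x(j)) + 1165) = √((-54 + 1/(-359/41)) + 1165) = √((-54 - 41/359) + 1165) = √(-19427/359 + 1165) = √(398808/359) = 6*√3977002/359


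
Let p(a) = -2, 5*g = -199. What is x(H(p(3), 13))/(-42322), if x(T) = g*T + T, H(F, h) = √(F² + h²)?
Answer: 97*√173/105805 ≈ 0.012058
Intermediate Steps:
g = -199/5 (g = (⅕)*(-199) = -199/5 ≈ -39.800)
x(T) = -194*T/5 (x(T) = -199*T/5 + T = -194*T/5)
x(H(p(3), 13))/(-42322) = -194*√((-2)² + 13²)/5/(-42322) = -194*√(4 + 169)/5*(-1/42322) = -194*√173/5*(-1/42322) = 97*√173/105805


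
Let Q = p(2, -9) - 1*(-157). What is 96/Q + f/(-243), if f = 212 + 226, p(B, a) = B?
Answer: -5146/4293 ≈ -1.1987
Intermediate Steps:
f = 438
Q = 159 (Q = 2 - 1*(-157) = 2 + 157 = 159)
96/Q + f/(-243) = 96/159 + 438/(-243) = 96*(1/159) + 438*(-1/243) = 32/53 - 146/81 = -5146/4293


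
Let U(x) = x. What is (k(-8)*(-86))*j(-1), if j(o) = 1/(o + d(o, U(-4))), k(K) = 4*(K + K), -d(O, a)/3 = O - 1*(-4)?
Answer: -2752/5 ≈ -550.40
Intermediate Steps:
d(O, a) = -12 - 3*O (d(O, a) = -3*(O - 1*(-4)) = -3*(O + 4) = -3*(4 + O) = -12 - 3*O)
k(K) = 8*K (k(K) = 4*(2*K) = 8*K)
j(o) = 1/(-12 - 2*o) (j(o) = 1/(o + (-12 - 3*o)) = 1/(-12 - 2*o))
(k(-8)*(-86))*j(-1) = ((8*(-8))*(-86))*(-1/(12 + 2*(-1))) = (-64*(-86))*(-1/(12 - 2)) = 5504*(-1/10) = 5504*(-1*⅒) = 5504*(-⅒) = -2752/5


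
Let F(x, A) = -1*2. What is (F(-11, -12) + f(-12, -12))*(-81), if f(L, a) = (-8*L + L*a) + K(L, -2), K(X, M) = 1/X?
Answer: -77085/4 ≈ -19271.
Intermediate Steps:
f(L, a) = 1/L - 8*L + L*a (f(L, a) = (-8*L + L*a) + 1/L = 1/L - 8*L + L*a)
F(x, A) = -2
(F(-11, -12) + f(-12, -12))*(-81) = (-2 + (1 + (-12)²*(-8 - 12))/(-12))*(-81) = (-2 - (1 + 144*(-20))/12)*(-81) = (-2 - (1 - 2880)/12)*(-81) = (-2 - 1/12*(-2879))*(-81) = (-2 + 2879/12)*(-81) = (2855/12)*(-81) = -77085/4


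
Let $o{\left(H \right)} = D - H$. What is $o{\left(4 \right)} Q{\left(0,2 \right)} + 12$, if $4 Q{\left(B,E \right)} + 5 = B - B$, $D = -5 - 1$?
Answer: $\frac{49}{2} \approx 24.5$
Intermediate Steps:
$D = -6$
$Q{\left(B,E \right)} = - \frac{5}{4}$ ($Q{\left(B,E \right)} = - \frac{5}{4} + \frac{B - B}{4} = - \frac{5}{4} + \frac{1}{4} \cdot 0 = - \frac{5}{4} + 0 = - \frac{5}{4}$)
$o{\left(H \right)} = -6 - H$
$o{\left(4 \right)} Q{\left(0,2 \right)} + 12 = \left(-6 - 4\right) \left(- \frac{5}{4}\right) + 12 = \left(-10\right) \left(- \frac{5}{4}\right) + 12 = \frac{25}{2} + 12 = \frac{49}{2}$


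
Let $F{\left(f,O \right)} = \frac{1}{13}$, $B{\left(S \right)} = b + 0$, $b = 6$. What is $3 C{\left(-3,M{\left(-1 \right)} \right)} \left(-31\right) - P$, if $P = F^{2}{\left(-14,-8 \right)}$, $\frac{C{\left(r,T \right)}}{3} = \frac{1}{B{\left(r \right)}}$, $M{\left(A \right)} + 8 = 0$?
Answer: $- \frac{15719}{338} \approx -46.506$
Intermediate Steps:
$B{\left(S \right)} = 6$ ($B{\left(S \right)} = 6 + 0 = 6$)
$M{\left(A \right)} = -8$ ($M{\left(A \right)} = -8 + 0 = -8$)
$C{\left(r,T \right)} = \frac{1}{2}$ ($C{\left(r,T \right)} = \frac{3}{6} = 3 \cdot \frac{1}{6} = \frac{1}{2}$)
$F{\left(f,O \right)} = \frac{1}{13}$
$P = \frac{1}{169}$ ($P = \left(\frac{1}{13}\right)^{2} = \frac{1}{169} \approx 0.0059172$)
$3 C{\left(-3,M{\left(-1 \right)} \right)} \left(-31\right) - P = 3 \cdot \frac{1}{2} \left(-31\right) - \frac{1}{169} = \frac{3}{2} \left(-31\right) - \frac{1}{169} = - \frac{93}{2} - \frac{1}{169} = - \frac{15719}{338}$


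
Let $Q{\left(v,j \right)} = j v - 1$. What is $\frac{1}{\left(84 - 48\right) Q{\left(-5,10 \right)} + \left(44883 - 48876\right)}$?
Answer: $- \frac{1}{5829} \approx -0.00017156$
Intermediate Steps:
$Q{\left(v,j \right)} = -1 + j v$
$\frac{1}{\left(84 - 48\right) Q{\left(-5,10 \right)} + \left(44883 - 48876\right)} = \frac{1}{\left(84 - 48\right) \left(-1 + 10 \left(-5\right)\right) + \left(44883 - 48876\right)} = \frac{1}{36 \left(-1 - 50\right) - 3993} = \frac{1}{36 \left(-51\right) - 3993} = \frac{1}{-1836 - 3993} = \frac{1}{-5829} = - \frac{1}{5829}$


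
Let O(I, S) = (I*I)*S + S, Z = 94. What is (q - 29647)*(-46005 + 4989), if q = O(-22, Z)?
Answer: -653918088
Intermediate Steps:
O(I, S) = S + S*I² (O(I, S) = I²*S + S = S*I² + S = S + S*I²)
q = 45590 (q = 94*(1 + (-22)²) = 94*(1 + 484) = 94*485 = 45590)
(q - 29647)*(-46005 + 4989) = (45590 - 29647)*(-46005 + 4989) = 15943*(-41016) = -653918088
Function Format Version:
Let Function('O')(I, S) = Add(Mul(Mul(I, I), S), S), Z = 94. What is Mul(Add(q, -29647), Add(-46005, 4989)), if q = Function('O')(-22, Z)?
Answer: -653918088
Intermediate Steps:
Function('O')(I, S) = Add(S, Mul(S, Pow(I, 2))) (Function('O')(I, S) = Add(Mul(Pow(I, 2), S), S) = Add(Mul(S, Pow(I, 2)), S) = Add(S, Mul(S, Pow(I, 2))))
q = 45590 (q = Mul(94, Add(1, Pow(-22, 2))) = Mul(94, Add(1, 484)) = Mul(94, 485) = 45590)
Mul(Add(q, -29647), Add(-46005, 4989)) = Mul(Add(45590, -29647), Add(-46005, 4989)) = Mul(15943, -41016) = -653918088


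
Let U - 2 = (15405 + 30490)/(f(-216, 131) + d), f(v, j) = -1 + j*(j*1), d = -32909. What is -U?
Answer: 14397/15749 ≈ 0.91415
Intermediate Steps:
f(v, j) = -1 + j² (f(v, j) = -1 + j*j = -1 + j²)
U = -14397/15749 (U = 2 + (15405 + 30490)/((-1 + 131²) - 32909) = 2 + 45895/((-1 + 17161) - 32909) = 2 + 45895/(17160 - 32909) = 2 + 45895/(-15749) = 2 + 45895*(-1/15749) = 2 - 45895/15749 = -14397/15749 ≈ -0.91415)
-U = -1*(-14397/15749) = 14397/15749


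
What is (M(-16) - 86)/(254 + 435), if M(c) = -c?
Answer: -70/689 ≈ -0.10160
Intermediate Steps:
(M(-16) - 86)/(254 + 435) = (-1*(-16) - 86)/(254 + 435) = (16 - 86)/689 = -70*1/689 = -70/689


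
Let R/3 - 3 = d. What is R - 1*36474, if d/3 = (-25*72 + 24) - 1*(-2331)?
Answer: -31470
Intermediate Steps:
d = 1665 (d = 3*((-25*72 + 24) - 1*(-2331)) = 3*((-1800 + 24) + 2331) = 3*(-1776 + 2331) = 3*555 = 1665)
R = 5004 (R = 9 + 3*1665 = 9 + 4995 = 5004)
R - 1*36474 = 5004 - 1*36474 = 5004 - 36474 = -31470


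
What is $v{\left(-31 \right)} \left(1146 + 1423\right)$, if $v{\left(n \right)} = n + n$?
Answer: $-159278$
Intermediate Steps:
$v{\left(n \right)} = 2 n$
$v{\left(-31 \right)} \left(1146 + 1423\right) = 2 \left(-31\right) \left(1146 + 1423\right) = \left(-62\right) 2569 = -159278$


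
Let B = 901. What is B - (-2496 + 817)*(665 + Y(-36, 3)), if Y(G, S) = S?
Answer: 1122473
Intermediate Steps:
B - (-2496 + 817)*(665 + Y(-36, 3)) = 901 - (-2496 + 817)*(665 + 3) = 901 - (-1679)*668 = 901 - 1*(-1121572) = 901 + 1121572 = 1122473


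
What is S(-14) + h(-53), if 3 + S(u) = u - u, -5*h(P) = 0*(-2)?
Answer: -3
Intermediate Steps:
h(P) = 0 (h(P) = -0*(-2) = -1/5*0 = 0)
S(u) = -3 (S(u) = -3 + (u - u) = -3 + 0 = -3)
S(-14) + h(-53) = -3 + 0 = -3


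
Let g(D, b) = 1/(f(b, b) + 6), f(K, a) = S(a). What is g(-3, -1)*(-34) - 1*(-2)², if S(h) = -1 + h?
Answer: -25/2 ≈ -12.500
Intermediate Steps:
f(K, a) = -1 + a
g(D, b) = 1/(5 + b) (g(D, b) = 1/((-1 + b) + 6) = 1/(5 + b))
g(-3, -1)*(-34) - 1*(-2)² = -34/(5 - 1) - 1*(-2)² = -34/4 - 1*4 = (¼)*(-34) - 4 = -17/2 - 4 = -25/2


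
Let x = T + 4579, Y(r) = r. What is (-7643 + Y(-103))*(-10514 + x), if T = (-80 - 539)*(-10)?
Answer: -1975230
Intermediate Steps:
T = 6190 (T = -619*(-10) = 6190)
x = 10769 (x = 6190 + 4579 = 10769)
(-7643 + Y(-103))*(-10514 + x) = (-7643 - 103)*(-10514 + 10769) = -7746*255 = -1975230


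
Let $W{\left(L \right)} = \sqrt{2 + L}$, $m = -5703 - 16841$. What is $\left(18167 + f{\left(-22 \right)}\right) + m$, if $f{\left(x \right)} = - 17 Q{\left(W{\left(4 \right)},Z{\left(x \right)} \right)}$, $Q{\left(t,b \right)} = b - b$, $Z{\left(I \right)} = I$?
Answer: $-4377$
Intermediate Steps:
$m = -22544$
$Q{\left(t,b \right)} = 0$
$f{\left(x \right)} = 0$ ($f{\left(x \right)} = \left(-17\right) 0 = 0$)
$\left(18167 + f{\left(-22 \right)}\right) + m = \left(18167 + 0\right) - 22544 = 18167 - 22544 = -4377$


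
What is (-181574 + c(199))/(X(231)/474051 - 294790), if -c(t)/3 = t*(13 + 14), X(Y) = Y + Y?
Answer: 1077201889/1606270044 ≈ 0.67062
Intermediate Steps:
X(Y) = 2*Y
c(t) = -81*t (c(t) = -3*t*(13 + 14) = -3*t*27 = -81*t)
(-181574 + c(199))/(X(231)/474051 - 294790) = (-181574 - 81*199)/((2*231)/474051 - 294790) = (-181574 - 16119)/(462*(1/474051) - 294790) = -197693/(154/158017 - 294790) = -197693/(-46581831276/158017) = -197693*(-158017/46581831276) = 1077201889/1606270044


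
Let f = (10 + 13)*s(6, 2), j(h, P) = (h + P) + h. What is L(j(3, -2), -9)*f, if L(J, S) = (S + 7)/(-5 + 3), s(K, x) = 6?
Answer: 138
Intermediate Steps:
j(h, P) = P + 2*h (j(h, P) = (P + h) + h = P + 2*h)
L(J, S) = -7/2 - S/2 (L(J, S) = (7 + S)/(-2) = (7 + S)*(-½) = -7/2 - S/2)
f = 138 (f = (10 + 13)*6 = 23*6 = 138)
L(j(3, -2), -9)*f = (-7/2 - ½*(-9))*138 = (-7/2 + 9/2)*138 = 1*138 = 138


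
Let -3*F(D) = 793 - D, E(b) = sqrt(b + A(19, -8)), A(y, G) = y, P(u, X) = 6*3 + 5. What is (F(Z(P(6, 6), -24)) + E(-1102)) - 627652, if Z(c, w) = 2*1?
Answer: -1883747/3 + 19*I*sqrt(3) ≈ -6.2792e+5 + 32.909*I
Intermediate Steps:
P(u, X) = 23 (P(u, X) = 18 + 5 = 23)
Z(c, w) = 2
E(b) = sqrt(19 + b) (E(b) = sqrt(b + 19) = sqrt(19 + b))
F(D) = -793/3 + D/3 (F(D) = -(793 - D)/3 = -793/3 + D/3)
(F(Z(P(6, 6), -24)) + E(-1102)) - 627652 = ((-793/3 + (1/3)*2) + sqrt(19 - 1102)) - 627652 = ((-793/3 + 2/3) + sqrt(-1083)) - 627652 = (-791/3 + 19*I*sqrt(3)) - 627652 = -1883747/3 + 19*I*sqrt(3)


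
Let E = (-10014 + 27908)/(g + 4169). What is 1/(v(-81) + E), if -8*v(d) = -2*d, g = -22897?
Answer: -2341/49642 ≈ -0.047158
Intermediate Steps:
v(d) = d/4 (v(d) = -(-1)*d/4 = d/4)
E = -8947/9364 (E = (-10014 + 27908)/(-22897 + 4169) = 17894/(-18728) = 17894*(-1/18728) = -8947/9364 ≈ -0.95547)
1/(v(-81) + E) = 1/((¼)*(-81) - 8947/9364) = 1/(-81/4 - 8947/9364) = 1/(-49642/2341) = -2341/49642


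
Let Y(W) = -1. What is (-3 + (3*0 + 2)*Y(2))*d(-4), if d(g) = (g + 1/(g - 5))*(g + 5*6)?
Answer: 4810/9 ≈ 534.44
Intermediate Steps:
d(g) = (30 + g)*(g + 1/(-5 + g)) (d(g) = (g + 1/(-5 + g))*(g + 30) = (g + 1/(-5 + g))*(30 + g) = (30 + g)*(g + 1/(-5 + g)))
(-3 + (3*0 + 2)*Y(2))*d(-4) = (-3 + (3*0 + 2)*(-1))*((30 + (-4)³ - 149*(-4) + 25*(-4)²)/(-5 - 4)) = (-3 + (0 + 2)*(-1))*((30 - 64 + 596 + 25*16)/(-9)) = (-3 + 2*(-1))*(-(30 - 64 + 596 + 400)/9) = (-3 - 2)*(-⅑*962) = -5*(-962/9) = 4810/9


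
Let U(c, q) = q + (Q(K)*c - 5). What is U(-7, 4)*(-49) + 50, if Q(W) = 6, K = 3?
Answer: 2157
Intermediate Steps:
U(c, q) = -5 + q + 6*c (U(c, q) = q + (6*c - 5) = q + (-5 + 6*c) = -5 + q + 6*c)
U(-7, 4)*(-49) + 50 = (-5 + 4 + 6*(-7))*(-49) + 50 = (-5 + 4 - 42)*(-49) + 50 = -43*(-49) + 50 = 2107 + 50 = 2157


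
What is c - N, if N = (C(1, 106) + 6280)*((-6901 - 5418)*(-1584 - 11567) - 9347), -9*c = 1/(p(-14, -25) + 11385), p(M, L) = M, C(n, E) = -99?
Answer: -102472914448072099/102339 ≈ -1.0013e+12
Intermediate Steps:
c = -1/102339 (c = -1/(9*(-14 + 11385)) = -1/9/11371 = -1/9*1/11371 = -1/102339 ≈ -9.7715e-6)
N = 1001308537782 (N = (-99 + 6280)*((-6901 - 5418)*(-1584 - 11567) - 9347) = 6181*(-12319*(-13151) - 9347) = 6181*(162007169 - 9347) = 6181*161997822 = 1001308537782)
c - N = -1/102339 - 1*1001308537782 = -1/102339 - 1001308537782 = -102472914448072099/102339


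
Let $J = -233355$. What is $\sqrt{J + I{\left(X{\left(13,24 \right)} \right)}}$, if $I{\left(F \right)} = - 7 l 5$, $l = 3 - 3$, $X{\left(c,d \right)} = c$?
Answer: $i \sqrt{233355} \approx 483.07 i$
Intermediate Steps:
$l = 0$
$I{\left(F \right)} = 0$ ($I{\left(F \right)} = \left(-7\right) 0 \cdot 5 = 0 \cdot 5 = 0$)
$\sqrt{J + I{\left(X{\left(13,24 \right)} \right)}} = \sqrt{-233355 + 0} = \sqrt{-233355} = i \sqrt{233355}$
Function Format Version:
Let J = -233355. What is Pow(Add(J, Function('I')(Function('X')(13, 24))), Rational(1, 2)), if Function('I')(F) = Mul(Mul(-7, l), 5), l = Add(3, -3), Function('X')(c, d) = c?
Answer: Mul(I, Pow(233355, Rational(1, 2))) ≈ Mul(483.07, I)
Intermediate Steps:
l = 0
Function('I')(F) = 0 (Function('I')(F) = Mul(Mul(-7, 0), 5) = Mul(0, 5) = 0)
Pow(Add(J, Function('I')(Function('X')(13, 24))), Rational(1, 2)) = Pow(Add(-233355, 0), Rational(1, 2)) = Pow(-233355, Rational(1, 2)) = Mul(I, Pow(233355, Rational(1, 2)))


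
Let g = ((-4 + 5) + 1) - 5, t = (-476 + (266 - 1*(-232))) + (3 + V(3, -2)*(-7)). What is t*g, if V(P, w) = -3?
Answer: -138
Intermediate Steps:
t = 46 (t = (-476 + (266 - 1*(-232))) + (3 - 3*(-7)) = (-476 + (266 + 232)) + (3 + 21) = (-476 + 498) + 24 = 22 + 24 = 46)
g = -3 (g = (1 + 1) - 5 = 2 - 5 = -3)
t*g = 46*(-3) = -138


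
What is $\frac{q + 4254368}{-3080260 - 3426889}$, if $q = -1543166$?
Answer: $- \frac{2711202}{6507149} \approx -0.41665$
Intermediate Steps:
$\frac{q + 4254368}{-3080260 - 3426889} = \frac{-1543166 + 4254368}{-3080260 - 3426889} = \frac{2711202}{-6507149} = 2711202 \left(- \frac{1}{6507149}\right) = - \frac{2711202}{6507149}$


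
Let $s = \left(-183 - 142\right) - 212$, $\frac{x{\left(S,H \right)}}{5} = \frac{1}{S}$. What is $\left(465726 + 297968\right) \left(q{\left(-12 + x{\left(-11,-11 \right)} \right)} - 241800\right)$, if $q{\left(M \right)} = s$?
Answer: $-185071312878$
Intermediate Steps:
$x{\left(S,H \right)} = \frac{5}{S}$
$s = -537$ ($s = -325 - 212 = -537$)
$q{\left(M \right)} = -537$
$\left(465726 + 297968\right) \left(q{\left(-12 + x{\left(-11,-11 \right)} \right)} - 241800\right) = \left(465726 + 297968\right) \left(-537 - 241800\right) = 763694 \left(-242337\right) = -185071312878$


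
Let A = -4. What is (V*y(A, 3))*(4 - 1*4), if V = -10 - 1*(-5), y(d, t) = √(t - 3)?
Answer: 0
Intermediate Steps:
y(d, t) = √(-3 + t)
V = -5 (V = -10 + 5 = -5)
(V*y(A, 3))*(4 - 1*4) = (-5*√(-3 + 3))*(4 - 1*4) = (-5*√0)*(4 - 4) = -5*0*0 = 0*0 = 0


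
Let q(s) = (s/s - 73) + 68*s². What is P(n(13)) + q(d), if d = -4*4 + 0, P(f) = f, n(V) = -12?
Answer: 17324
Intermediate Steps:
d = -16 (d = -16 + 0 = -16)
q(s) = -72 + 68*s² (q(s) = (1 - 73) + 68*s² = -72 + 68*s²)
P(n(13)) + q(d) = -12 + (-72 + 68*(-16)²) = -12 + (-72 + 68*256) = -12 + (-72 + 17408) = -12 + 17336 = 17324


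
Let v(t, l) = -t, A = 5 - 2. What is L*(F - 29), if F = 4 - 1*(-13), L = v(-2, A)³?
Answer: -96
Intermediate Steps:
A = 3
L = 8 (L = (-1*(-2))³ = 2³ = 8)
F = 17 (F = 4 + 13 = 17)
L*(F - 29) = 8*(17 - 29) = 8*(-12) = -96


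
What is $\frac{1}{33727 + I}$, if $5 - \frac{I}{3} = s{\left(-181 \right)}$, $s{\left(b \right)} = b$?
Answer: $\frac{1}{34285} \approx 2.9167 \cdot 10^{-5}$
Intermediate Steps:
$I = 558$ ($I = 15 - -543 = 15 + 543 = 558$)
$\frac{1}{33727 + I} = \frac{1}{33727 + 558} = \frac{1}{34285}$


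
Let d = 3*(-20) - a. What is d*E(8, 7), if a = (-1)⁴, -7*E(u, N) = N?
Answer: 61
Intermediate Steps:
E(u, N) = -N/7
a = 1
d = -61 (d = 3*(-20) - 1*1 = -60 - 1 = -61)
d*E(8, 7) = -(-61)*7/7 = -61*(-1) = 61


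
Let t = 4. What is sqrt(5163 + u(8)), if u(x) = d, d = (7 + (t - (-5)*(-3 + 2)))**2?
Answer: sqrt(5199) ≈ 72.104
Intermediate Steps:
d = 36 (d = (7 + (4 - (-5)*(-3 + 2)))**2 = (7 + (4 - (-5)*(-1)))**2 = (7 + (4 - 1*5))**2 = (7 + (4 - 5))**2 = (7 - 1)**2 = 6**2 = 36)
u(x) = 36
sqrt(5163 + u(8)) = sqrt(5163 + 36) = sqrt(5199)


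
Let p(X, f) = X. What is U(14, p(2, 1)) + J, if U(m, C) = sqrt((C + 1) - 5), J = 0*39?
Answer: I*sqrt(2) ≈ 1.4142*I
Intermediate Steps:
J = 0
U(m, C) = sqrt(-4 + C) (U(m, C) = sqrt((1 + C) - 5) = sqrt(-4 + C))
U(14, p(2, 1)) + J = sqrt(-4 + 2) + 0 = sqrt(-2) + 0 = I*sqrt(2) + 0 = I*sqrt(2)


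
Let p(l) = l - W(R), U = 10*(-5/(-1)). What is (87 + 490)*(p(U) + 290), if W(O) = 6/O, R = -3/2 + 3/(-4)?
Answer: 593156/3 ≈ 1.9772e+5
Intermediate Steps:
R = -9/4 (R = -3*1/2 + 3*(-1/4) = -3/2 - 3/4 = -9/4 ≈ -2.2500)
U = 50 (U = 10*(-5*(-1)) = 10*5 = 50)
p(l) = 8/3 + l (p(l) = l - 6/(-9/4) = l - 6*(-4)/9 = l - 1*(-8/3) = l + 8/3 = 8/3 + l)
(87 + 490)*(p(U) + 290) = (87 + 490)*((8/3 + 50) + 290) = 577*(158/3 + 290) = 577*(1028/3) = 593156/3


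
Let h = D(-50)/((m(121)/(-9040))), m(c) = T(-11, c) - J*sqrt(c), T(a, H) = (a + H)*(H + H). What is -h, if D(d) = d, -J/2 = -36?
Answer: -113000/6457 ≈ -17.500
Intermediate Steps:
J = 72 (J = -2*(-36) = 72)
T(a, H) = 2*H*(H + a) (T(a, H) = (H + a)*(2*H) = 2*H*(H + a))
m(c) = -72*sqrt(c) + 2*c*(-11 + c) (m(c) = 2*c*(c - 11) - 72*sqrt(c) = 2*c*(-11 + c) - 72*sqrt(c) = -72*sqrt(c) + 2*c*(-11 + c))
h = 113000/6457 (h = -50*(-9040/(-72*sqrt(121) + 2*121*(-11 + 121))) = -50*(-9040/(-72*11 + 2*121*110)) = -50*(-9040/(-792 + 26620)) = -50/(25828*(-1/9040)) = -50/(-6457/2260) = -50*(-2260/6457) = 113000/6457 ≈ 17.500)
-h = -1*113000/6457 = -113000/6457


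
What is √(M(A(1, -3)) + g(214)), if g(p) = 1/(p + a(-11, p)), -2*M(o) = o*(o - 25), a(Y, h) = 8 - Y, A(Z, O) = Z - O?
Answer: √2280371/233 ≈ 6.4811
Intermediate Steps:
M(o) = -o*(-25 + o)/2 (M(o) = -o*(o - 25)/2 = -o*(-25 + o)/2)
g(p) = 1/(19 + p) (g(p) = 1/(p + (8 - 1*(-11))) = 1/(p + (8 + 11)) = 1/(p + 19) = 1/(19 + p))
√(M(A(1, -3)) + g(214)) = √((1 - 1*(-3))*(25 - (1 - 1*(-3)))/2 + 1/(19 + 214)) = √((1 + 3)*(25 - (1 + 3))/2 + 1/233) = √((½)*4*(25 - 1*4) + 1/233) = √((½)*4*(25 - 4) + 1/233) = √((½)*4*21 + 1/233) = √(42 + 1/233) = √(9787/233) = √2280371/233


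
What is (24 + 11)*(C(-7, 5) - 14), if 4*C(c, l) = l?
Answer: -1785/4 ≈ -446.25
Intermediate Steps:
C(c, l) = l/4
(24 + 11)*(C(-7, 5) - 14) = (24 + 11)*((1/4)*5 - 14) = 35*(5/4 - 14) = 35*(-51/4) = -1785/4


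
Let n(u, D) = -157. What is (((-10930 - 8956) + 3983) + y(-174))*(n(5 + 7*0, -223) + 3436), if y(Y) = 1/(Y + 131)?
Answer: -2242278570/43 ≈ -5.2146e+7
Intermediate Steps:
y(Y) = 1/(131 + Y)
(((-10930 - 8956) + 3983) + y(-174))*(n(5 + 7*0, -223) + 3436) = (((-10930 - 8956) + 3983) + 1/(131 - 174))*(-157 + 3436) = ((-19886 + 3983) + 1/(-43))*3279 = (-15903 - 1/43)*3279 = -683830/43*3279 = -2242278570/43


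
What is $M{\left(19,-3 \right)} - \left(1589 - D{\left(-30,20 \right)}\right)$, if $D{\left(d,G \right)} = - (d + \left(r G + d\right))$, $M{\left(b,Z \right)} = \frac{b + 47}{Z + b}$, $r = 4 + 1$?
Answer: $- \frac{12999}{8} \approx -1624.9$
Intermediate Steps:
$r = 5$
$M{\left(b,Z \right)} = \frac{47 + b}{Z + b}$
$D{\left(d,G \right)} = - 5 G - 2 d$ ($D{\left(d,G \right)} = - (d + \left(5 G + d\right)) = - (d + \left(d + 5 G\right)) = - (2 d + 5 G) = - 5 G - 2 d$)
$M{\left(19,-3 \right)} - \left(1589 - D{\left(-30,20 \right)}\right) = \frac{47 + 19}{-3 + 19} - \left(1589 - \left(\left(-5\right) 20 - -60\right)\right) = \frac{1}{16} \cdot 66 - \left(1589 - \left(-100 + 60\right)\right) = \frac{1}{16} \cdot 66 - \left(1589 - -40\right) = \frac{33}{8} - \left(1589 + 40\right) = \frac{33}{8} - 1629 = - \frac{12999}{8}$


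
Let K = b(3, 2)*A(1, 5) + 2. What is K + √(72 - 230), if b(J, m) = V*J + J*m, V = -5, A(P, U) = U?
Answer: -43 + I*√158 ≈ -43.0 + 12.57*I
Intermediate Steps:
b(J, m) = -5*J + J*m
K = -43 (K = (3*(-5 + 2))*5 + 2 = (3*(-3))*5 + 2 = -9*5 + 2 = -45 + 2 = -43)
K + √(72 - 230) = -43 + √(72 - 230) = -43 + √(-158) = -43 + I*√158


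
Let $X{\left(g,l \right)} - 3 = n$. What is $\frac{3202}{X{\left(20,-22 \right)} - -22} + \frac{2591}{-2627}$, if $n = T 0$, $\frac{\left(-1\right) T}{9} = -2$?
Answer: $\frac{8346879}{65675} \approx 127.09$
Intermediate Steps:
$T = 18$ ($T = \left(-9\right) \left(-2\right) = 18$)
$n = 0$ ($n = 18 \cdot 0 = 0$)
$X{\left(g,l \right)} = 3$ ($X{\left(g,l \right)} = 3 + 0 = 3$)
$\frac{3202}{X{\left(20,-22 \right)} - -22} + \frac{2591}{-2627} = \frac{3202}{3 - -22} + \frac{2591}{-2627} = \frac{3202}{3 + 22} + 2591 \left(- \frac{1}{2627}\right) = \frac{3202}{25} - \frac{2591}{2627} = \frac{8346879}{65675}$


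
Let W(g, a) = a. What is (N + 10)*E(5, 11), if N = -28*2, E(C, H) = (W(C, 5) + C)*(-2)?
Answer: 920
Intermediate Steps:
E(C, H) = -10 - 2*C (E(C, H) = (5 + C)*(-2) = -10 - 2*C)
N = -56
(N + 10)*E(5, 11) = (-56 + 10)*(-10 - 2*5) = -46*(-10 - 10) = -46*(-20) = 920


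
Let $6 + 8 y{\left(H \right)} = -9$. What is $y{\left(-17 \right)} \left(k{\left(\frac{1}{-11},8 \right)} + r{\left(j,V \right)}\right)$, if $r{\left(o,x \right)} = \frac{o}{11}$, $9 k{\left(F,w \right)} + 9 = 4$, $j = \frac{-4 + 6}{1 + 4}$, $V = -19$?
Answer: $\frac{257}{264} \approx 0.97348$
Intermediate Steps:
$y{\left(H \right)} = - \frac{15}{8}$ ($y{\left(H \right)} = - \frac{3}{4} + \frac{1}{8} \left(-9\right) = - \frac{3}{4} - \frac{9}{8} = - \frac{15}{8}$)
$j = \frac{2}{5} \approx 0.4$
$k{\left(F,w \right)} = - \frac{5}{9}$ ($k{\left(F,w \right)} = -1 + \frac{1}{9} \cdot 4 = -1 + \frac{4}{9} = - \frac{5}{9}$)
$r{\left(o,x \right)} = \frac{o}{11}$ ($r{\left(o,x \right)} = o \frac{1}{11} = \frac{o}{11}$)
$y{\left(-17 \right)} \left(k{\left(\frac{1}{-11},8 \right)} + r{\left(j,V \right)}\right) = - \frac{15 \left(- \frac{5}{9} + \frac{1}{11} \cdot \frac{2}{5}\right)}{8} = - \frac{15 \left(- \frac{5}{9} + \frac{2}{55}\right)}{8} = \left(- \frac{15}{8}\right) \left(- \frac{257}{495}\right) = \frac{257}{264}$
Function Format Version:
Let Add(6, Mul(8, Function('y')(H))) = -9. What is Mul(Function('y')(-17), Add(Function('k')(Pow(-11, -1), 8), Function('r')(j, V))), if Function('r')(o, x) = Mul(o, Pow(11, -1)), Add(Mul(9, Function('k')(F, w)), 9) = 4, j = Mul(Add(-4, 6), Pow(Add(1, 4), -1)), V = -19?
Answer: Rational(257, 264) ≈ 0.97348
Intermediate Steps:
Function('y')(H) = Rational(-15, 8) (Function('y')(H) = Add(Rational(-3, 4), Mul(Rational(1, 8), -9)) = Add(Rational(-3, 4), Rational(-9, 8)) = Rational(-15, 8))
j = Rational(2, 5) (j = Mul(2, Pow(5, -1)) = Mul(2, Rational(1, 5)) = Rational(2, 5) ≈ 0.40000)
Function('k')(F, w) = Rational(-5, 9) (Function('k')(F, w) = Add(-1, Mul(Rational(1, 9), 4)) = Add(-1, Rational(4, 9)) = Rational(-5, 9))
Function('r')(o, x) = Mul(Rational(1, 11), o) (Function('r')(o, x) = Mul(o, Rational(1, 11)) = Mul(Rational(1, 11), o))
Mul(Function('y')(-17), Add(Function('k')(Pow(-11, -1), 8), Function('r')(j, V))) = Mul(Rational(-15, 8), Add(Rational(-5, 9), Mul(Rational(1, 11), Rational(2, 5)))) = Mul(Rational(-15, 8), Add(Rational(-5, 9), Rational(2, 55))) = Mul(Rational(-15, 8), Rational(-257, 495)) = Rational(257, 264)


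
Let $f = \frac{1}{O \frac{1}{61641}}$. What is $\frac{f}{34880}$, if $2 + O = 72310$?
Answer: $\frac{61641}{2522103040} \approx 2.444 \cdot 10^{-5}$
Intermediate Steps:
$O = 72308$ ($O = -2 + 72310 = 72308$)
$f = \frac{61641}{72308}$ ($f = \frac{1}{72308 \cdot \frac{1}{61641}} = \frac{1}{\frac{72308}{61641}} = \frac{61641}{72308} \approx 0.85248$)
$\frac{f}{34880} = \frac{61641}{72308 \cdot 34880} = \frac{61641}{72308} \cdot \frac{1}{34880} = \frac{61641}{2522103040}$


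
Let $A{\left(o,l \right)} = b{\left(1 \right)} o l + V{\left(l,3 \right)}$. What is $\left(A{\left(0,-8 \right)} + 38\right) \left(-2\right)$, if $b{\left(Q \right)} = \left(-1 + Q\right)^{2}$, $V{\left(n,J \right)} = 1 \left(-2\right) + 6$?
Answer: $-84$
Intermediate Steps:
$V{\left(n,J \right)} = 4$ ($V{\left(n,J \right)} = -2 + 6 = 4$)
$A{\left(o,l \right)} = 4$ ($A{\left(o,l \right)} = \left(-1 + 1\right)^{2} o l + 4 = 0^{2} o l + 4 = 0 o l + 4 = 0 l + 4 = 0 + 4 = 4$)
$\left(A{\left(0,-8 \right)} + 38\right) \left(-2\right) = \left(4 + 38\right) \left(-2\right) = 42 \left(-2\right) = -84$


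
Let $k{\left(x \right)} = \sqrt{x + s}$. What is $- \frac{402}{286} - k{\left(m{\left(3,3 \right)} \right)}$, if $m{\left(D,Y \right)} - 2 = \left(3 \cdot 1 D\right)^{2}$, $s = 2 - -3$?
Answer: $- \frac{201}{143} - 2 \sqrt{22} \approx -10.786$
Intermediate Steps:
$s = 5$ ($s = 2 + 3 = 5$)
$m{\left(D,Y \right)} = 2 + 9 D^{2}$ ($m{\left(D,Y \right)} = 2 + \left(3 \cdot 1 D\right)^{2} = 2 + \left(3 D\right)^{2} = 2 + 9 D^{2}$)
$k{\left(x \right)} = \sqrt{5 + x}$ ($k{\left(x \right)} = \sqrt{x + 5} = \sqrt{5 + x}$)
$- \frac{402}{286} - k{\left(m{\left(3,3 \right)} \right)} = - \frac{402}{286} - \sqrt{5 + \left(2 + 9 \cdot 3^{2}\right)} = \left(-402\right) \frac{1}{286} - \sqrt{5 + \left(2 + 9 \cdot 9\right)} = - \frac{201}{143} - \sqrt{5 + \left(2 + 81\right)} = - \frac{201}{143} - \sqrt{5 + 83} = - \frac{201}{143} - \sqrt{88} = - \frac{201}{143} - 2 \sqrt{22}$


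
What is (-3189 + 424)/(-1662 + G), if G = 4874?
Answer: -2765/3212 ≈ -0.86083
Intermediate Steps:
(-3189 + 424)/(-1662 + G) = (-3189 + 424)/(-1662 + 4874) = -2765/3212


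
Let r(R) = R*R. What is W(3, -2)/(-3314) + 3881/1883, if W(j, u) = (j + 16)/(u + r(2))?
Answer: 25687491/12480524 ≈ 2.0582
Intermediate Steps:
r(R) = R²
W(j, u) = (16 + j)/(4 + u) (W(j, u) = (j + 16)/(u + 2²) = (16 + j)/(u + 4) = (16 + j)/(4 + u))
W(3, -2)/(-3314) + 3881/1883 = ((16 + 3)/(4 - 2))/(-3314) + 3881/1883 = (19/2)*(-1/3314) + 3881*(1/1883) = ((½)*19)*(-1/3314) + 3881/1883 = (19/2)*(-1/3314) + 3881/1883 = -19/6628 + 3881/1883 = 25687491/12480524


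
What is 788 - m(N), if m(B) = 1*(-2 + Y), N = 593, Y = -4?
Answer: 794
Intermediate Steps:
m(B) = -6 (m(B) = 1*(-2 - 4) = 1*(-6) = -6)
788 - m(N) = 788 - 1*(-6) = 788 + 6 = 794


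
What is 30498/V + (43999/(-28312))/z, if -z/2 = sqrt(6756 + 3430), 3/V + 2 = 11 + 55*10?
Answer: 5682794 + 43999*sqrt(10186)/576772064 ≈ 5.6828e+6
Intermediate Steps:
V = 3/559 (V = 3/(-2 + (11 + 55*10)) = 3/(-2 + (11 + 550)) = 3/(-2 + 561) = 3/559 ≈ 0.0053667)
z = -2*sqrt(10186) (z = -2*sqrt(6756 + 3430) = -2*sqrt(10186) ≈ -201.85)
30498/V + (43999/(-28312))/z = 30498/(3/559) + (43999/(-28312))/((-2*sqrt(10186))) = 30498*(559/3) + (43999*(-1/28312))*(-sqrt(10186)/20372) = 5682794 - (-43999)*sqrt(10186)/576772064 = 5682794 + 43999*sqrt(10186)/576772064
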